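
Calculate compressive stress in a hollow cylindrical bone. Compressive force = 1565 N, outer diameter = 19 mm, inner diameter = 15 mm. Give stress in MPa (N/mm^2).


A = pi*(r_o^2 - r_i^2)
r_o = 9.5 mm, r_i = 7.5 mm
A = 106.814 mm^2
sigma = F/A = 1565 / 106.814
sigma = 14.65 MPa


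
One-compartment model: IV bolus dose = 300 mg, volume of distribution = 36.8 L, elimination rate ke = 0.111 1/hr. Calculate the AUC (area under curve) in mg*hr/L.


C0 = Dose/Vd = 300/36.8 = 8.15217 mg/L
AUC = C0/ke = 8.15217/0.111
AUC = 73.44 mg*hr/L


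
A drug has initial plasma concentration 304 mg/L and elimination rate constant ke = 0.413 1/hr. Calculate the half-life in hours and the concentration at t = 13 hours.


t_half = ln(2) / ke = 0.693147 / 0.413 = 1.678 hr
C(t) = C0 * exp(-ke*t) = 304 * exp(-0.413*13)
C(13) = 1.416 mg/L


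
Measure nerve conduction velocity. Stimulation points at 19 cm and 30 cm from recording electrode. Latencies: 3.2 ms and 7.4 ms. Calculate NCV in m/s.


Distance = (30 - 19) / 100 = 0.11 m
dt = (7.4 - 3.2) / 1000 = 0.0042 s
NCV = dist / dt = 26.19 m/s


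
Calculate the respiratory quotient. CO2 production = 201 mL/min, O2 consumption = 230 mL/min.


RQ = VCO2 / VO2
RQ = 201 / 230
RQ = 0.8739


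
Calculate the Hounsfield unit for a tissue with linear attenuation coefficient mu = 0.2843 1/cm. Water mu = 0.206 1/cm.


HU = ((mu_tissue - mu_water) / mu_water) * 1000
HU = ((0.2843 - 0.206) / 0.206) * 1000
HU = 380.1


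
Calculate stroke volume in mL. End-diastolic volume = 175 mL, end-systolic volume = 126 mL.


SV = EDV - ESV
SV = 175 - 126
SV = 49 mL


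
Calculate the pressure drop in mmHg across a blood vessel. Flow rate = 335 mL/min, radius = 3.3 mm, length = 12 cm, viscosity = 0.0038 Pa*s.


dP = 8*mu*L*Q / (pi*r^4)
Q = 335 mL/min = 5.58333e-06 m^3/s
dP = 54.6692 Pa = 54.6692 / 133.322 mmHg = 0.4101 mmHg


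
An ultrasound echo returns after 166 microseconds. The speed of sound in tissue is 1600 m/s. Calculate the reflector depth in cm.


depth = c * t / 2
t = 166 us = 1.6600e-04 s
depth = 1600 * 1.6600e-04 / 2
depth = 0.1328 m = 13.28 cm


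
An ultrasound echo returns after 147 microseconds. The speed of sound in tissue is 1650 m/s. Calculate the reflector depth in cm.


depth = c * t / 2
t = 147 us = 1.4700e-04 s
depth = 1650 * 1.4700e-04 / 2
depth = 0.121275 m = 12.1275 cm


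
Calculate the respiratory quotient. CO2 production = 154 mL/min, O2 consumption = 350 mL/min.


RQ = VCO2 / VO2
RQ = 154 / 350
RQ = 0.44


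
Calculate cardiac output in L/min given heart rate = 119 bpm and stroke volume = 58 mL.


CO = HR * SV
CO = 119 * 58 / 1000
CO = 6.902 L/min


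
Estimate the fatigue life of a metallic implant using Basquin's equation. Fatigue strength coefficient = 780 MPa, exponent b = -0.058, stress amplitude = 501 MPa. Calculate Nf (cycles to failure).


sigma_a = sigma_f' * (2Nf)^b
2Nf = (sigma_a/sigma_f')^(1/b)
2Nf = (501/780)^(1/-0.058)
2Nf = 2064.3044
Nf = 1032


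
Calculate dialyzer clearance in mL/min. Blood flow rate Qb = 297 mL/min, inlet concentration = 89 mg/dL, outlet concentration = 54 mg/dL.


K = Qb * (Cb_in - Cb_out) / Cb_in
K = 297 * (89 - 54) / 89
K = 116.8 mL/min


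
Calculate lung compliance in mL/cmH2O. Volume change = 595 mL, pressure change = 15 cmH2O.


C = dV / dP
C = 595 / 15
C = 39.67 mL/cmH2O


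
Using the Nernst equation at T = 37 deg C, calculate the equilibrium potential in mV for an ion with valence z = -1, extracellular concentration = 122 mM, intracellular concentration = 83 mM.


E = (RT/(zF)) * ln(C_out/C_in)
T = 37 + 273.15 = 310.15 K
E = (8.314 * 310.15 / (-1 * 96485)) * ln(122/83)
E = -10.29 mV


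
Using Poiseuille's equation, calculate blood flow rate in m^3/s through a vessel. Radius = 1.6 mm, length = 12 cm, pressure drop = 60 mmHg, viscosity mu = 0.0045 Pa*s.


Q = pi*r^4*dP / (8*mu*L)
r = 0.0016 m, L = 0.12 m
dP = 60 mmHg = 7999.32 Pa
Q = 3.8124e-05 m^3/s


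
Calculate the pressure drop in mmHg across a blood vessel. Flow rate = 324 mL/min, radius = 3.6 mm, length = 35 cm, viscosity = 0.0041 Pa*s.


dP = 8*mu*L*Q / (pi*r^4)
Q = 324 mL/min = 5.4e-06 m^3/s
dP = 117.483 Pa = 117.483 / 133.322 mmHg = 0.8812 mmHg


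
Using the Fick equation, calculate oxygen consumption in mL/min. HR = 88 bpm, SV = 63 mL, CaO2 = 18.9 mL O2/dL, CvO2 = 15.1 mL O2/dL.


CO = HR*SV = 88*63/1000 = 5.544 L/min
a-v O2 diff = 18.9 - 15.1 = 3.8 mL/dL
VO2 = CO * (CaO2-CvO2) * 10 dL/L
VO2 = 5.544 * 3.8 * 10
VO2 = 210.7 mL/min


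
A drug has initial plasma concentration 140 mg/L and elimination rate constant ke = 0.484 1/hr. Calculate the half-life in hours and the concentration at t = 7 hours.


t_half = ln(2) / ke = 0.693147 / 0.484 = 1.432 hr
C(t) = C0 * exp(-ke*t) = 140 * exp(-0.484*7)
C(7) = 4.729 mg/L


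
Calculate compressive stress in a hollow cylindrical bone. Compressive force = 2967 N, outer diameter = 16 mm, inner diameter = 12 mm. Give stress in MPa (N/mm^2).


A = pi*(r_o^2 - r_i^2)
r_o = 8 mm, r_i = 6 mm
A = 87.9646 mm^2
sigma = F/A = 2967 / 87.9646
sigma = 33.73 MPa


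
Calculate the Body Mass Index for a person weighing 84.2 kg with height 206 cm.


BMI = weight / height^2
height = 206 cm = 2.06 m
BMI = 84.2 / 2.06^2
BMI = 19.84 kg/m^2


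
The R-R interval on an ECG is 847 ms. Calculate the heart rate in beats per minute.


HR = 60 / RR_interval(s)
RR = 847 ms = 0.847 s
HR = 60 / 0.847 = 70.84 bpm


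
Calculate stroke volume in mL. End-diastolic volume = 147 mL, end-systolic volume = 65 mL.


SV = EDV - ESV
SV = 147 - 65
SV = 82 mL


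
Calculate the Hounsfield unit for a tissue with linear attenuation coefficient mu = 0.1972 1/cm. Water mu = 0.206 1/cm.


HU = ((mu_tissue - mu_water) / mu_water) * 1000
HU = ((0.1972 - 0.206) / 0.206) * 1000
HU = -42.72


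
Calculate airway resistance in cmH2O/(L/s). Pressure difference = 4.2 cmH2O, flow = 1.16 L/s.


R = dP / flow
R = 4.2 / 1.16
R = 3.621 cmH2O/(L/s)


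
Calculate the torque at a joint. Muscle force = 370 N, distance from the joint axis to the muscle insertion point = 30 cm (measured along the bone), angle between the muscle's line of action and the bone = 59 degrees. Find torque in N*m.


Torque = F * d * sin(theta)   (moment arm = d*sin(theta))
d = 30 cm = 0.3 m
Torque = 370 * 0.3 * sin(59)
Torque = 95.15 N*m


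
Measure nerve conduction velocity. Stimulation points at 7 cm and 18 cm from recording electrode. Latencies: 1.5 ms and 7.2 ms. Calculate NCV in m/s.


Distance = (18 - 7) / 100 = 0.11 m
dt = (7.2 - 1.5) / 1000 = 0.0057 s
NCV = dist / dt = 19.3 m/s


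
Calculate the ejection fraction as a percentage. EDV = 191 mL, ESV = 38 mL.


SV = EDV - ESV = 191 - 38 = 153 mL
EF = SV/EDV * 100 = 153/191 * 100
EF = 80.1%


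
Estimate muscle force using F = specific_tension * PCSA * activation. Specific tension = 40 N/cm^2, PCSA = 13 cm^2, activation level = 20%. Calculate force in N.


F = sigma * PCSA * activation
F = 40 * 13 * 0.2
F = 104 N


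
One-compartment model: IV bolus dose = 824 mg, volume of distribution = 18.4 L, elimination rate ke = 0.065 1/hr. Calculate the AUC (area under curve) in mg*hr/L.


C0 = Dose/Vd = 824/18.4 = 44.7826 mg/L
AUC = C0/ke = 44.7826/0.065
AUC = 689 mg*hr/L


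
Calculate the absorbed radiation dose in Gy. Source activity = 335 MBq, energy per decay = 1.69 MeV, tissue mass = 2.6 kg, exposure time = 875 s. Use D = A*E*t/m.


A = 335 MBq = 3.3500e+08 Bq
E = 1.69 MeV = 2.70738e-13 J
D = A*E*t/m = 3.3500e+08*2.70738e-13*875/2.6
D = 0.03052 Gy


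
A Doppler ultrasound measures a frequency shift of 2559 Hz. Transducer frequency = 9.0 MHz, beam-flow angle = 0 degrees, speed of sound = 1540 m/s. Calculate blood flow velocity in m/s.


v = fd * c / (2 * f0 * cos(theta))
v = 2559 * 1540 / (2 * 9.0000e+06 * cos(0))
v = 0.2189 m/s


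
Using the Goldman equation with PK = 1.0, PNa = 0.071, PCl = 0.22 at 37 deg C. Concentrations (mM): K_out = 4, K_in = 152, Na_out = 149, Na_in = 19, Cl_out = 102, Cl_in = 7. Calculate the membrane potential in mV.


Vm = (RT/F)*ln((PK*Ko + PNa*Nao + PCl*Cli)/(PK*Ki + PNa*Nai + PCl*Clo))
Numer = 16.119, Denom = 175.789
Vm = -63.85 mV


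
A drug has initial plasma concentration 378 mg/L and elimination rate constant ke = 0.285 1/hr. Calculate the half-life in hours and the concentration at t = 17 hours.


t_half = ln(2) / ke = 0.693147 / 0.285 = 2.432 hr
C(t) = C0 * exp(-ke*t) = 378 * exp(-0.285*17)
C(17) = 2.974 mg/L


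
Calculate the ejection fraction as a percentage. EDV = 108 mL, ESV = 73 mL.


SV = EDV - ESV = 108 - 73 = 35 mL
EF = SV/EDV * 100 = 35/108 * 100
EF = 32.41%


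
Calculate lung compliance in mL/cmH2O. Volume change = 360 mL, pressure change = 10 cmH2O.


C = dV / dP
C = 360 / 10
C = 36 mL/cmH2O


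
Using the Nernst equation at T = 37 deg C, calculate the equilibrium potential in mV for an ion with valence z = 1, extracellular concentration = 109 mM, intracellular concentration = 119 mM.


E = (RT/(zF)) * ln(C_out/C_in)
T = 37 + 273.15 = 310.15 K
E = (8.314 * 310.15 / (1 * 96485)) * ln(109/119)
E = -2.346 mV


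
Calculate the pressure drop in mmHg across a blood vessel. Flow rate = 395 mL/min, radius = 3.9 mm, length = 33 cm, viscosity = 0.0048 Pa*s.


dP = 8*mu*L*Q / (pi*r^4)
Q = 395 mL/min = 6.58333e-06 m^3/s
dP = 114.784 Pa = 114.784 / 133.322 mmHg = 0.861 mmHg


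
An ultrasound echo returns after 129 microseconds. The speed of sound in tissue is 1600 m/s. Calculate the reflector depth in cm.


depth = c * t / 2
t = 129 us = 1.2900e-04 s
depth = 1600 * 1.2900e-04 / 2
depth = 0.1032 m = 10.32 cm


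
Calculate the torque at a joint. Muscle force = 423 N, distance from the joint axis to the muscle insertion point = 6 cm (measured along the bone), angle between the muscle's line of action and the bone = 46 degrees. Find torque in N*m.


Torque = F * d * sin(theta)   (moment arm = d*sin(theta))
d = 6 cm = 0.06 m
Torque = 423 * 0.06 * sin(46)
Torque = 18.26 N*m


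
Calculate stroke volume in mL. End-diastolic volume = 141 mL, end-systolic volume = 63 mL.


SV = EDV - ESV
SV = 141 - 63
SV = 78 mL


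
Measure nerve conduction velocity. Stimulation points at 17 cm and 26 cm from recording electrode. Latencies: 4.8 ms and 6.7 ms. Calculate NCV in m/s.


Distance = (26 - 17) / 100 = 0.09 m
dt = (6.7 - 4.8) / 1000 = 0.0019 s
NCV = dist / dt = 47.37 m/s


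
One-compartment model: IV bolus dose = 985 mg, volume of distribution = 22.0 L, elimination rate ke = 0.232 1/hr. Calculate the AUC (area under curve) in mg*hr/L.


C0 = Dose/Vd = 985/22.0 = 44.7727 mg/L
AUC = C0/ke = 44.7727/0.232
AUC = 193 mg*hr/L


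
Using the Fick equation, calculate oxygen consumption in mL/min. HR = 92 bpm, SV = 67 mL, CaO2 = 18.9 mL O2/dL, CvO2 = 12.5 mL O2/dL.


CO = HR*SV = 92*67/1000 = 6.164 L/min
a-v O2 diff = 18.9 - 12.5 = 6.4 mL/dL
VO2 = CO * (CaO2-CvO2) * 10 dL/L
VO2 = 6.164 * 6.4 * 10
VO2 = 394.5 mL/min


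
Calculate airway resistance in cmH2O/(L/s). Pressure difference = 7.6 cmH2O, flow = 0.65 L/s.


R = dP / flow
R = 7.6 / 0.65
R = 11.69 cmH2O/(L/s)


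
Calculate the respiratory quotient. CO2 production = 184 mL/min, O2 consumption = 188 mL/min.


RQ = VCO2 / VO2
RQ = 184 / 188
RQ = 0.9787


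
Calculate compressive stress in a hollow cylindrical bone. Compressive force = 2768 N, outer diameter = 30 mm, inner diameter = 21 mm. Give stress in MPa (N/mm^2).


A = pi*(r_o^2 - r_i^2)
r_o = 15 mm, r_i = 10.5 mm
A = 360.498 mm^2
sigma = F/A = 2768 / 360.498
sigma = 7.678 MPa


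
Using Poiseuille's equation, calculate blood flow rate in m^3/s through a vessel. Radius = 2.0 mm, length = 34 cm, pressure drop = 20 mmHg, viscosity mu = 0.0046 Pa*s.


Q = pi*r^4*dP / (8*mu*L)
r = 0.002 m, L = 0.34 m
dP = 20 mmHg = 2666.44 Pa
Q = 1.0712e-05 m^3/s


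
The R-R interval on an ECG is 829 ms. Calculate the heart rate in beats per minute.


HR = 60 / RR_interval(s)
RR = 829 ms = 0.829 s
HR = 60 / 0.829 = 72.38 bpm


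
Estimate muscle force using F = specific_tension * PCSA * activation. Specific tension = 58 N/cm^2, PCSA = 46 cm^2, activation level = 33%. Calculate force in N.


F = sigma * PCSA * activation
F = 58 * 46 * 0.33
F = 880.4 N


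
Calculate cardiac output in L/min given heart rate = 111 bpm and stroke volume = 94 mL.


CO = HR * SV
CO = 111 * 94 / 1000
CO = 10.43 L/min


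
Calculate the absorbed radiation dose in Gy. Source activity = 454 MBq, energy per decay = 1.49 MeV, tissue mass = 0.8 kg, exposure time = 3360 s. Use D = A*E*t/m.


A = 454 MBq = 4.5400e+08 Bq
E = 1.49 MeV = 2.38698e-13 J
D = A*E*t/m = 4.5400e+08*2.38698e-13*3360/0.8
D = 0.4551 Gy


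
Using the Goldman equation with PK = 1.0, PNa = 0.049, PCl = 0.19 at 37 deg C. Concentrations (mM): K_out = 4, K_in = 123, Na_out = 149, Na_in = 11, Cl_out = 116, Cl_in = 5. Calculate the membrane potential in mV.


Vm = (RT/F)*ln((PK*Ko + PNa*Nao + PCl*Cli)/(PK*Ki + PNa*Nai + PCl*Clo))
Numer = 12.251, Denom = 145.579
Vm = -66.15 mV


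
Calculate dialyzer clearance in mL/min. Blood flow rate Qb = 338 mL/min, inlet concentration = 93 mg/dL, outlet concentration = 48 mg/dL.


K = Qb * (Cb_in - Cb_out) / Cb_in
K = 338 * (93 - 48) / 93
K = 163.5 mL/min


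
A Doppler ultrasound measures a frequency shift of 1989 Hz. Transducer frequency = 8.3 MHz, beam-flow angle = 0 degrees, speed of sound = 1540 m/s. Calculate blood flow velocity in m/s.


v = fd * c / (2 * f0 * cos(theta))
v = 1989 * 1540 / (2 * 8.3000e+06 * cos(0))
v = 0.1845 m/s


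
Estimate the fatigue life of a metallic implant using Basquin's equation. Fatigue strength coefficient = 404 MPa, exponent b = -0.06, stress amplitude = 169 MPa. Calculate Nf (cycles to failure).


sigma_a = sigma_f' * (2Nf)^b
2Nf = (sigma_a/sigma_f')^(1/b)
2Nf = (169/404)^(1/-0.06)
2Nf = 2033500.8
Nf = 1.0168e+06


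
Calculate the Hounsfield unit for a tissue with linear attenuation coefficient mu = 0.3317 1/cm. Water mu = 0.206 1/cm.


HU = ((mu_tissue - mu_water) / mu_water) * 1000
HU = ((0.3317 - 0.206) / 0.206) * 1000
HU = 610.2


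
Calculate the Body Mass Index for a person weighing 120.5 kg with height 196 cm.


BMI = weight / height^2
height = 196 cm = 1.96 m
BMI = 120.5 / 1.96^2
BMI = 31.37 kg/m^2


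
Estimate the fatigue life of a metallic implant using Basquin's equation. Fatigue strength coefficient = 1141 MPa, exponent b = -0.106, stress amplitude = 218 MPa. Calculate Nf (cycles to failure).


sigma_a = sigma_f' * (2Nf)^b
2Nf = (sigma_a/sigma_f')^(1/b)
2Nf = (218/1141)^(1/-0.106)
2Nf = 6045150
Nf = 3.0226e+06


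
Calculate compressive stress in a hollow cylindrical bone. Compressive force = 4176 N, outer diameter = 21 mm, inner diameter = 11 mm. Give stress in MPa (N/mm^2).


A = pi*(r_o^2 - r_i^2)
r_o = 10.5 mm, r_i = 5.5 mm
A = 251.327 mm^2
sigma = F/A = 4176 / 251.327
sigma = 16.62 MPa


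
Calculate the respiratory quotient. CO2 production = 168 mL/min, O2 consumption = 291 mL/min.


RQ = VCO2 / VO2
RQ = 168 / 291
RQ = 0.5773


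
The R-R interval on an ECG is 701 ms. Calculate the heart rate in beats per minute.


HR = 60 / RR_interval(s)
RR = 701 ms = 0.701 s
HR = 60 / 0.701 = 85.59 bpm


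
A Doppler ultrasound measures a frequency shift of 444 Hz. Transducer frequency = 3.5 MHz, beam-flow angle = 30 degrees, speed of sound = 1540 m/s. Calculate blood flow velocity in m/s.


v = fd * c / (2 * f0 * cos(theta))
v = 444 * 1540 / (2 * 3.5000e+06 * cos(30))
v = 0.1128 m/s


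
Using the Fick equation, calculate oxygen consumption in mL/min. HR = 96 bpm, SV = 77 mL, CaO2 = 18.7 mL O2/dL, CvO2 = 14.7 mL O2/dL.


CO = HR*SV = 96*77/1000 = 7.392 L/min
a-v O2 diff = 18.7 - 14.7 = 4 mL/dL
VO2 = CO * (CaO2-CvO2) * 10 dL/L
VO2 = 7.392 * 4 * 10
VO2 = 295.7 mL/min


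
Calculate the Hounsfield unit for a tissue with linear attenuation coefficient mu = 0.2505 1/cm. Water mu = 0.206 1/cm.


HU = ((mu_tissue - mu_water) / mu_water) * 1000
HU = ((0.2505 - 0.206) / 0.206) * 1000
HU = 216


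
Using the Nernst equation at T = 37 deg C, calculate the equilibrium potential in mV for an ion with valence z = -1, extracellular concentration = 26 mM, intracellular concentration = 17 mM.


E = (RT/(zF)) * ln(C_out/C_in)
T = 37 + 273.15 = 310.15 K
E = (8.314 * 310.15 / (-1 * 96485)) * ln(26/17)
E = -11.36 mV


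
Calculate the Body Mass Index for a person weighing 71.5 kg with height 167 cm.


BMI = weight / height^2
height = 167 cm = 1.67 m
BMI = 71.5 / 1.67^2
BMI = 25.64 kg/m^2


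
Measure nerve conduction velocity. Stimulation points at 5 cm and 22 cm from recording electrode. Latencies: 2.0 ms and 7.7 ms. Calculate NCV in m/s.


Distance = (22 - 5) / 100 = 0.17 m
dt = (7.7 - 2.0) / 1000 = 0.0057 s
NCV = dist / dt = 29.82 m/s


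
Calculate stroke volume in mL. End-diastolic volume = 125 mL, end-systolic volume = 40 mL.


SV = EDV - ESV
SV = 125 - 40
SV = 85 mL


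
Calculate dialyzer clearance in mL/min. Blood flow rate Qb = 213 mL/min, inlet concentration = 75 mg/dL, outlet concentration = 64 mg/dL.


K = Qb * (Cb_in - Cb_out) / Cb_in
K = 213 * (75 - 64) / 75
K = 31.24 mL/min


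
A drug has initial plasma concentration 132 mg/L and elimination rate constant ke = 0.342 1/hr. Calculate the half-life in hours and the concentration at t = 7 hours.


t_half = ln(2) / ke = 0.693147 / 0.342 = 2.027 hr
C(t) = C0 * exp(-ke*t) = 132 * exp(-0.342*7)
C(7) = 12.05 mg/L


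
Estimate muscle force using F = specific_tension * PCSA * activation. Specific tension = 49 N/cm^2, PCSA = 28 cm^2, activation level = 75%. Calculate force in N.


F = sigma * PCSA * activation
F = 49 * 28 * 0.75
F = 1029 N


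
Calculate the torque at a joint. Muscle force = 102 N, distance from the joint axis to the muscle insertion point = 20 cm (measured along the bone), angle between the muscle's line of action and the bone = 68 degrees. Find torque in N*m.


Torque = F * d * sin(theta)   (moment arm = d*sin(theta))
d = 20 cm = 0.2 m
Torque = 102 * 0.2 * sin(68)
Torque = 18.91 N*m


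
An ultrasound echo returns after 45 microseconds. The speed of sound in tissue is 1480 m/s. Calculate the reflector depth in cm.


depth = c * t / 2
t = 45 us = 4.5000e-05 s
depth = 1480 * 4.5000e-05 / 2
depth = 0.0333 m = 3.33 cm


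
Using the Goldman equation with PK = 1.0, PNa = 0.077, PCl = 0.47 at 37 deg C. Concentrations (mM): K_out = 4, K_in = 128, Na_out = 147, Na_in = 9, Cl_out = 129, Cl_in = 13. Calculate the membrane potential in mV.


Vm = (RT/F)*ln((PK*Ko + PNa*Nao + PCl*Cli)/(PK*Ki + PNa*Nai + PCl*Clo))
Numer = 21.429, Denom = 189.323
Vm = -58.23 mV


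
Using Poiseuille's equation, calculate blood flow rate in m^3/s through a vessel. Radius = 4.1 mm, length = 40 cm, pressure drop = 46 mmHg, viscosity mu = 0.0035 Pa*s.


Q = pi*r^4*dP / (8*mu*L)
r = 0.0041 m, L = 0.4 m
dP = 46 mmHg = 6132.812 Pa
Q = 4.8610e-04 m^3/s


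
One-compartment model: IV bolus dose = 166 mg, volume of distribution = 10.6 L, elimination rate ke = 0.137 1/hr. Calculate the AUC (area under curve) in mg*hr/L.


C0 = Dose/Vd = 166/10.6 = 15.6604 mg/L
AUC = C0/ke = 15.6604/0.137
AUC = 114.3 mg*hr/L


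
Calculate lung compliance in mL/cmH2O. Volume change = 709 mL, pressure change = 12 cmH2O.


C = dV / dP
C = 709 / 12
C = 59.08 mL/cmH2O


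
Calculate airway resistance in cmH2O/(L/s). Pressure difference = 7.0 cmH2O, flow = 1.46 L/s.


R = dP / flow
R = 7.0 / 1.46
R = 4.795 cmH2O/(L/s)


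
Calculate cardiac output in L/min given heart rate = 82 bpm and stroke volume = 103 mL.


CO = HR * SV
CO = 82 * 103 / 1000
CO = 8.446 L/min


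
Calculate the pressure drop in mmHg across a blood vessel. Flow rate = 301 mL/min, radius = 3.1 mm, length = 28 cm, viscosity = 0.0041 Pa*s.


dP = 8*mu*L*Q / (pi*r^4)
Q = 301 mL/min = 5.01667e-06 m^3/s
dP = 158.8 Pa = 158.8 / 133.322 mmHg = 1.191 mmHg


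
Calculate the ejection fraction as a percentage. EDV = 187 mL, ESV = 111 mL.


SV = EDV - ESV = 187 - 111 = 76 mL
EF = SV/EDV * 100 = 76/187 * 100
EF = 40.64%


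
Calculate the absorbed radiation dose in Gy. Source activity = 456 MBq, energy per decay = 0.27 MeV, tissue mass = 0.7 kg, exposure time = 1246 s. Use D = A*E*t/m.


A = 456 MBq = 4.5600e+08 Bq
E = 0.27 MeV = 4.3254e-14 J
D = A*E*t/m = 4.5600e+08*4.3254e-14*1246/0.7
D = 0.03511 Gy


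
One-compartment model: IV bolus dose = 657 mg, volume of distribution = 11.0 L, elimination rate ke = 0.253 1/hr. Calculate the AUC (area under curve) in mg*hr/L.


C0 = Dose/Vd = 657/11.0 = 59.7273 mg/L
AUC = C0/ke = 59.7273/0.253
AUC = 236.1 mg*hr/L


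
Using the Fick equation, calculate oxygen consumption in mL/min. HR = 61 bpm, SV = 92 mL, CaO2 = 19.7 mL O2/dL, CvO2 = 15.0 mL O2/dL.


CO = HR*SV = 61*92/1000 = 5.612 L/min
a-v O2 diff = 19.7 - 15.0 = 4.7 mL/dL
VO2 = CO * (CaO2-CvO2) * 10 dL/L
VO2 = 5.612 * 4.7 * 10
VO2 = 263.8 mL/min


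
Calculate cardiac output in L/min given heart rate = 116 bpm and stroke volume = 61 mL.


CO = HR * SV
CO = 116 * 61 / 1000
CO = 7.076 L/min


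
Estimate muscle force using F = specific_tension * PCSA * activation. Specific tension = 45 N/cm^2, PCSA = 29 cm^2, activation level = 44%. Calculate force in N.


F = sigma * PCSA * activation
F = 45 * 29 * 0.44
F = 574.2 N


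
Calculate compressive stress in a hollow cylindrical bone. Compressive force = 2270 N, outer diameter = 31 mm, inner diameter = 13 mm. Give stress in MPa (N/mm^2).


A = pi*(r_o^2 - r_i^2)
r_o = 15.5 mm, r_i = 6.5 mm
A = 622.035 mm^2
sigma = F/A = 2270 / 622.035
sigma = 3.649 MPa


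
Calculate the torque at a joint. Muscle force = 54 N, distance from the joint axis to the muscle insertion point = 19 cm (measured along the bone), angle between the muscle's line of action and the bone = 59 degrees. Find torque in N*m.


Torque = F * d * sin(theta)   (moment arm = d*sin(theta))
d = 19 cm = 0.19 m
Torque = 54 * 0.19 * sin(59)
Torque = 8.795 N*m


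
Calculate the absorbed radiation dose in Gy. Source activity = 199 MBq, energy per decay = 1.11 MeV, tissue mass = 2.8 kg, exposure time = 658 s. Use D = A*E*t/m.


A = 199 MBq = 1.9900e+08 Bq
E = 1.11 MeV = 1.77822e-13 J
D = A*E*t/m = 1.9900e+08*1.77822e-13*658/2.8
D = 0.008316 Gy


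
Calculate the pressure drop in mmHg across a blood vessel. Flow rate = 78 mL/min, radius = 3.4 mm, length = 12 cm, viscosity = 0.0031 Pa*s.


dP = 8*mu*L*Q / (pi*r^4)
Q = 78 mL/min = 1.3e-06 m^3/s
dP = 9.21533 Pa = 9.21533 / 133.322 mmHg = 0.06912 mmHg


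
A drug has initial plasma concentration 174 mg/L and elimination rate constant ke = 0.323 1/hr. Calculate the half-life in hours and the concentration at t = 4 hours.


t_half = ln(2) / ke = 0.693147 / 0.323 = 2.146 hr
C(t) = C0 * exp(-ke*t) = 174 * exp(-0.323*4)
C(4) = 47.8 mg/L


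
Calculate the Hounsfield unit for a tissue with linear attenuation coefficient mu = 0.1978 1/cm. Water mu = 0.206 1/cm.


HU = ((mu_tissue - mu_water) / mu_water) * 1000
HU = ((0.1978 - 0.206) / 0.206) * 1000
HU = -39.81


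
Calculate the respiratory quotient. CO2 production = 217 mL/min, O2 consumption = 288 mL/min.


RQ = VCO2 / VO2
RQ = 217 / 288
RQ = 0.7535


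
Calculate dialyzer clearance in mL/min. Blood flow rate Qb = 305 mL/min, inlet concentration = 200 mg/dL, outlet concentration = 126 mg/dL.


K = Qb * (Cb_in - Cb_out) / Cb_in
K = 305 * (200 - 126) / 200
K = 112.8 mL/min


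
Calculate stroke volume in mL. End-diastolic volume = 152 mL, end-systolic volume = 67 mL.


SV = EDV - ESV
SV = 152 - 67
SV = 85 mL


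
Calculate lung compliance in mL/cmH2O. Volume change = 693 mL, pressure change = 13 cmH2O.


C = dV / dP
C = 693 / 13
C = 53.31 mL/cmH2O


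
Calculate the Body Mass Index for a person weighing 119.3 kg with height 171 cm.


BMI = weight / height^2
height = 171 cm = 1.71 m
BMI = 119.3 / 1.71^2
BMI = 40.8 kg/m^2


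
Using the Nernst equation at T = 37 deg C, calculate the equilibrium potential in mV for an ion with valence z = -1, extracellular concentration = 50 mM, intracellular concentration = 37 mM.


E = (RT/(zF)) * ln(C_out/C_in)
T = 37 + 273.15 = 310.15 K
E = (8.314 * 310.15 / (-1 * 96485)) * ln(50/37)
E = -8.047 mV


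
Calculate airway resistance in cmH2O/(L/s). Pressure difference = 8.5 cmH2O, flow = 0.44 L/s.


R = dP / flow
R = 8.5 / 0.44
R = 19.32 cmH2O/(L/s)


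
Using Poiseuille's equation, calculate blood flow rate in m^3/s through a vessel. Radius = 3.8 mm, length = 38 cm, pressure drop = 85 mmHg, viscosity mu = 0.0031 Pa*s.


Q = pi*r^4*dP / (8*mu*L)
r = 0.0038 m, L = 0.38 m
dP = 85 mmHg = 11332.37 Pa
Q = 7.8772e-04 m^3/s


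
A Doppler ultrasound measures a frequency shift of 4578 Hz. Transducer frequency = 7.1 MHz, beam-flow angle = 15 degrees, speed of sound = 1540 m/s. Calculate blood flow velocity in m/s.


v = fd * c / (2 * f0 * cos(theta))
v = 4578 * 1540 / (2 * 7.1000e+06 * cos(15))
v = 0.514 m/s


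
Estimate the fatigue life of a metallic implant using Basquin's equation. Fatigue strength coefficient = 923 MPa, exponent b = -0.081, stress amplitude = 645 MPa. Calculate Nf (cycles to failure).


sigma_a = sigma_f' * (2Nf)^b
2Nf = (sigma_a/sigma_f')^(1/b)
2Nf = (645/923)^(1/-0.081)
2Nf = 83.465309
Nf = 41.73


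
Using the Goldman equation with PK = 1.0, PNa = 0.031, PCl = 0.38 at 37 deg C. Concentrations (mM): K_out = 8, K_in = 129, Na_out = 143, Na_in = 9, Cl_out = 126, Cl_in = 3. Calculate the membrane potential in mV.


Vm = (RT/F)*ln((PK*Ko + PNa*Nao + PCl*Cli)/(PK*Ki + PNa*Nai + PCl*Clo))
Numer = 13.573, Denom = 177.159
Vm = -68.66 mV


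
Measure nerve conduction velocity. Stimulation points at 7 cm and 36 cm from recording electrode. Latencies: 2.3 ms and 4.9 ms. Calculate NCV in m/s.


Distance = (36 - 7) / 100 = 0.29 m
dt = (4.9 - 2.3) / 1000 = 0.0026 s
NCV = dist / dt = 111.5 m/s


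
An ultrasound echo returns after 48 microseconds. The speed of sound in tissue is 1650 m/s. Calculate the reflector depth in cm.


depth = c * t / 2
t = 48 us = 4.8000e-05 s
depth = 1650 * 4.8000e-05 / 2
depth = 0.0396 m = 3.96 cm


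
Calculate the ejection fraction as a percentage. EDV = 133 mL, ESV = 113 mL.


SV = EDV - ESV = 133 - 113 = 20 mL
EF = SV/EDV * 100 = 20/133 * 100
EF = 15.04%


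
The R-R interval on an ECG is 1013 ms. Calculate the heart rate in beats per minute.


HR = 60 / RR_interval(s)
RR = 1013 ms = 1.013 s
HR = 60 / 1.013 = 59.23 bpm


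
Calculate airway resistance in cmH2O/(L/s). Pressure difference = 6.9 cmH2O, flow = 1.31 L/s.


R = dP / flow
R = 6.9 / 1.31
R = 5.267 cmH2O/(L/s)


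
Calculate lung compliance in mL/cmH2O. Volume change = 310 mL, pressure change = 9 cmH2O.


C = dV / dP
C = 310 / 9
C = 34.44 mL/cmH2O


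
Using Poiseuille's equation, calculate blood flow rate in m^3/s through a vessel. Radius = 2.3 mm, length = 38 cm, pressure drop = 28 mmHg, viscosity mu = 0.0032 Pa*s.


Q = pi*r^4*dP / (8*mu*L)
r = 0.0023 m, L = 0.38 m
dP = 28 mmHg = 3733.016 Pa
Q = 3.3736e-05 m^3/s


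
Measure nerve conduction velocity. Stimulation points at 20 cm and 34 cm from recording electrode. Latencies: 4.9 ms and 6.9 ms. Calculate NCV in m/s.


Distance = (34 - 20) / 100 = 0.14 m
dt = (6.9 - 4.9) / 1000 = 0.002 s
NCV = dist / dt = 70 m/s


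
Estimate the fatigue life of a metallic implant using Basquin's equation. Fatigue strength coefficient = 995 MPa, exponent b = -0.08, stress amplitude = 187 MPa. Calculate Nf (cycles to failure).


sigma_a = sigma_f' * (2Nf)^b
2Nf = (sigma_a/sigma_f')^(1/b)
2Nf = (187/995)^(1/-0.08)
2Nf = 1.1878687e+09
Nf = 5.9393e+08


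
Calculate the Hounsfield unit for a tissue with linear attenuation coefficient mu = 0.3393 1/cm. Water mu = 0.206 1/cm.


HU = ((mu_tissue - mu_water) / mu_water) * 1000
HU = ((0.3393 - 0.206) / 0.206) * 1000
HU = 647.1


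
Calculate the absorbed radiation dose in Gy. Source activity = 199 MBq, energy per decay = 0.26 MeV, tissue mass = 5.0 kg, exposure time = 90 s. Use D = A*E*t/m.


A = 199 MBq = 1.9900e+08 Bq
E = 0.26 MeV = 4.1652e-14 J
D = A*E*t/m = 1.9900e+08*4.1652e-14*90/5.0
D = 1.4920e-04 Gy


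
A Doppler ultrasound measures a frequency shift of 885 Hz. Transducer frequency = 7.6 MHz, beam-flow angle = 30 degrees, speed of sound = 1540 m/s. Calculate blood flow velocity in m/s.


v = fd * c / (2 * f0 * cos(theta))
v = 885 * 1540 / (2 * 7.6000e+06 * cos(30))
v = 0.1035 m/s


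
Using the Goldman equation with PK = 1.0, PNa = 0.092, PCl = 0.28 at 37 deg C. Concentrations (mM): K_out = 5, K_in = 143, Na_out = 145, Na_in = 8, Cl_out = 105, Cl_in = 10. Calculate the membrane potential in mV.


Vm = (RT/F)*ln((PK*Ko + PNa*Nao + PCl*Cli)/(PK*Ki + PNa*Nai + PCl*Clo))
Numer = 21.14, Denom = 173.136
Vm = -56.2 mV


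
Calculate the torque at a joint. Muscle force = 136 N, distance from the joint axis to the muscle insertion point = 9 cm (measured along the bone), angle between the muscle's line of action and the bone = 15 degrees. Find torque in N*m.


Torque = F * d * sin(theta)   (moment arm = d*sin(theta))
d = 9 cm = 0.09 m
Torque = 136 * 0.09 * sin(15)
Torque = 3.168 N*m


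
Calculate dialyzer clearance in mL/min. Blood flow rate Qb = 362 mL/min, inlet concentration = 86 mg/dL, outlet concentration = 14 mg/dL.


K = Qb * (Cb_in - Cb_out) / Cb_in
K = 362 * (86 - 14) / 86
K = 303.1 mL/min


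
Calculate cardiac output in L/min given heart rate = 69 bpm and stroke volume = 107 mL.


CO = HR * SV
CO = 69 * 107 / 1000
CO = 7.383 L/min


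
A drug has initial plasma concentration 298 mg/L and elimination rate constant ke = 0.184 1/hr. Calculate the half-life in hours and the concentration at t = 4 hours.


t_half = ln(2) / ke = 0.693147 / 0.184 = 3.767 hr
C(t) = C0 * exp(-ke*t) = 298 * exp(-0.184*4)
C(4) = 142.7 mg/L


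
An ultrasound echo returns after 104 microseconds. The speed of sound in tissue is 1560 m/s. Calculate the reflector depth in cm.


depth = c * t / 2
t = 104 us = 1.0400e-04 s
depth = 1560 * 1.0400e-04 / 2
depth = 0.08112 m = 8.112 cm


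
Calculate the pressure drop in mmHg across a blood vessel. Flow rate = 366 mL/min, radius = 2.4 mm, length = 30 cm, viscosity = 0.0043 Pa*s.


dP = 8*mu*L*Q / (pi*r^4)
Q = 366 mL/min = 6.1e-06 m^3/s
dP = 603.969 Pa = 603.969 / 133.322 mmHg = 4.53 mmHg


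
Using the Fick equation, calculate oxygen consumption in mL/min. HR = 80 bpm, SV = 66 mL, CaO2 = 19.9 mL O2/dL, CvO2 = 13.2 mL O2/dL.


CO = HR*SV = 80*66/1000 = 5.28 L/min
a-v O2 diff = 19.9 - 13.2 = 6.7 mL/dL
VO2 = CO * (CaO2-CvO2) * 10 dL/L
VO2 = 5.28 * 6.7 * 10
VO2 = 353.8 mL/min


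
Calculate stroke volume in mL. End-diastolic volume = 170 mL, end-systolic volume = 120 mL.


SV = EDV - ESV
SV = 170 - 120
SV = 50 mL


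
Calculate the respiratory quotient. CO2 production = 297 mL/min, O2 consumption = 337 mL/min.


RQ = VCO2 / VO2
RQ = 297 / 337
RQ = 0.8813


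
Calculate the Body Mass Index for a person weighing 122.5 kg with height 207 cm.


BMI = weight / height^2
height = 207 cm = 2.07 m
BMI = 122.5 / 2.07^2
BMI = 28.59 kg/m^2


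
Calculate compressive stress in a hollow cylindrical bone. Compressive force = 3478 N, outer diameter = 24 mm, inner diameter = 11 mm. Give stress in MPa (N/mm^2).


A = pi*(r_o^2 - r_i^2)
r_o = 12 mm, r_i = 5.5 mm
A = 357.356 mm^2
sigma = F/A = 3478 / 357.356
sigma = 9.733 MPa


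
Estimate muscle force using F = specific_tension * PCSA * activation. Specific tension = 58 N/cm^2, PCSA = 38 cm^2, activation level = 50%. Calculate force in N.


F = sigma * PCSA * activation
F = 58 * 38 * 0.5
F = 1102 N


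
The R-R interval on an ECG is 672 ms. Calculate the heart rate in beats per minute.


HR = 60 / RR_interval(s)
RR = 672 ms = 0.672 s
HR = 60 / 0.672 = 89.29 bpm


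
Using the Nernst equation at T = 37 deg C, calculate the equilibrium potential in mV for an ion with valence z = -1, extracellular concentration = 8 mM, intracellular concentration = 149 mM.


E = (RT/(zF)) * ln(C_out/C_in)
T = 37 + 273.15 = 310.15 K
E = (8.314 * 310.15 / (-1 * 96485)) * ln(8/149)
E = 78.16 mV


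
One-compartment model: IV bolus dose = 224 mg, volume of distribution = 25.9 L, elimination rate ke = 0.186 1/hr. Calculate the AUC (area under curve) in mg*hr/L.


C0 = Dose/Vd = 224/25.9 = 8.64865 mg/L
AUC = C0/ke = 8.64865/0.186
AUC = 46.5 mg*hr/L


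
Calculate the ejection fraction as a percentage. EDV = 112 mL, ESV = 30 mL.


SV = EDV - ESV = 112 - 30 = 82 mL
EF = SV/EDV * 100 = 82/112 * 100
EF = 73.21%


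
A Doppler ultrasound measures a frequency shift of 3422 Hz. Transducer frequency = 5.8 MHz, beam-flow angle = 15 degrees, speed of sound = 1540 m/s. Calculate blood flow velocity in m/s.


v = fd * c / (2 * f0 * cos(theta))
v = 3422 * 1540 / (2 * 5.8000e+06 * cos(15))
v = 0.4703 m/s


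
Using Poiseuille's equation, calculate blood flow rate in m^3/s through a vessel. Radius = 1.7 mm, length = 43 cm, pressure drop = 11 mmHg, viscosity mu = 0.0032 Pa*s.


Q = pi*r^4*dP / (8*mu*L)
r = 0.0017 m, L = 0.43 m
dP = 11 mmHg = 1466.542 Pa
Q = 3.4957e-06 m^3/s


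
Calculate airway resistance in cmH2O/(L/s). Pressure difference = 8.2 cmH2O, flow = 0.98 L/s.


R = dP / flow
R = 8.2 / 0.98
R = 8.367 cmH2O/(L/s)


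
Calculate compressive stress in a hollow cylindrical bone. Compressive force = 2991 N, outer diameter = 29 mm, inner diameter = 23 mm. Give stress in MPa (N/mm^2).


A = pi*(r_o^2 - r_i^2)
r_o = 14.5 mm, r_i = 11.5 mm
A = 245.044 mm^2
sigma = F/A = 2991 / 245.044
sigma = 12.21 MPa


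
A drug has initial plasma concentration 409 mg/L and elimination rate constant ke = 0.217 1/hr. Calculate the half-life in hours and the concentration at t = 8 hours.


t_half = ln(2) / ke = 0.693147 / 0.217 = 3.194 hr
C(t) = C0 * exp(-ke*t) = 409 * exp(-0.217*8)
C(8) = 72.08 mg/L


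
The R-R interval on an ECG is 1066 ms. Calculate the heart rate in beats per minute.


HR = 60 / RR_interval(s)
RR = 1066 ms = 1.066 s
HR = 60 / 1.066 = 56.29 bpm


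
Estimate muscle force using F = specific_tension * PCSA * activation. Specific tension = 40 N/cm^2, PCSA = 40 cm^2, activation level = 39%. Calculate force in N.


F = sigma * PCSA * activation
F = 40 * 40 * 0.39
F = 624 N


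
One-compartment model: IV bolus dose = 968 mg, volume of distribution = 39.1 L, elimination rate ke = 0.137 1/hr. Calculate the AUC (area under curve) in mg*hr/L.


C0 = Dose/Vd = 968/39.1 = 24.757 mg/L
AUC = C0/ke = 24.757/0.137
AUC = 180.7 mg*hr/L


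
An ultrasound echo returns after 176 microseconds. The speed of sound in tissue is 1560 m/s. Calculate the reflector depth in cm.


depth = c * t / 2
t = 176 us = 1.7600e-04 s
depth = 1560 * 1.7600e-04 / 2
depth = 0.13728 m = 13.728 cm


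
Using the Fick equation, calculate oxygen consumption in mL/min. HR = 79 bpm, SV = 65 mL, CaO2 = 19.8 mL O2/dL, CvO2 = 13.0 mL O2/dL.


CO = HR*SV = 79*65/1000 = 5.135 L/min
a-v O2 diff = 19.8 - 13.0 = 6.8 mL/dL
VO2 = CO * (CaO2-CvO2) * 10 dL/L
VO2 = 5.135 * 6.8 * 10
VO2 = 349.2 mL/min


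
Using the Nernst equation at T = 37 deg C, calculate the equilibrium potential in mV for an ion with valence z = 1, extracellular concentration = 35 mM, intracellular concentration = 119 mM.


E = (RT/(zF)) * ln(C_out/C_in)
T = 37 + 273.15 = 310.15 K
E = (8.314 * 310.15 / (1 * 96485)) * ln(35/119)
E = -32.71 mV


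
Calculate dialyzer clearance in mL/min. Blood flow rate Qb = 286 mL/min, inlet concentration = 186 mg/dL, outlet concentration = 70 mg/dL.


K = Qb * (Cb_in - Cb_out) / Cb_in
K = 286 * (186 - 70) / 186
K = 178.4 mL/min


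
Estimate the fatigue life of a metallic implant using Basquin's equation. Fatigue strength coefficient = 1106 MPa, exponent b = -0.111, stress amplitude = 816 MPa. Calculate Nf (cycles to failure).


sigma_a = sigma_f' * (2Nf)^b
2Nf = (sigma_a/sigma_f')^(1/b)
2Nf = (816/1106)^(1/-0.111)
2Nf = 15.480126
Nf = 7.74


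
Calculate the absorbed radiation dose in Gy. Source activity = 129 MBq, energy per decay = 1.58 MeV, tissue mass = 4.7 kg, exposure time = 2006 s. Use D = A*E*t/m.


A = 129 MBq = 1.2900e+08 Bq
E = 1.58 MeV = 2.53116e-13 J
D = A*E*t/m = 1.2900e+08*2.53116e-13*2006/4.7
D = 0.01394 Gy


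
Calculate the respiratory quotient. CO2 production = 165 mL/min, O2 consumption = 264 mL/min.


RQ = VCO2 / VO2
RQ = 165 / 264
RQ = 0.625


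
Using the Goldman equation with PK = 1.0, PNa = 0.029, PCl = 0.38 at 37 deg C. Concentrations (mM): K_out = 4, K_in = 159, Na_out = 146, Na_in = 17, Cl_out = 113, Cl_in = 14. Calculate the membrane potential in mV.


Vm = (RT/F)*ln((PK*Ko + PNa*Nao + PCl*Cli)/(PK*Ki + PNa*Nai + PCl*Clo))
Numer = 13.554, Denom = 202.433
Vm = -72.26 mV


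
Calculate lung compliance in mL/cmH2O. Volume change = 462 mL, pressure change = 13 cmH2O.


C = dV / dP
C = 462 / 13
C = 35.54 mL/cmH2O


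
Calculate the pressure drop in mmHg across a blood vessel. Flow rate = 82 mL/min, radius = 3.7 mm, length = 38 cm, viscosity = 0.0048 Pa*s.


dP = 8*mu*L*Q / (pi*r^4)
Q = 82 mL/min = 1.36667e-06 m^3/s
dP = 33.8705 Pa = 33.8705 / 133.322 mmHg = 0.2541 mmHg


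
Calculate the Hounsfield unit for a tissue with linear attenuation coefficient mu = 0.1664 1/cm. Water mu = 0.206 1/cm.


HU = ((mu_tissue - mu_water) / mu_water) * 1000
HU = ((0.1664 - 0.206) / 0.206) * 1000
HU = -192.2


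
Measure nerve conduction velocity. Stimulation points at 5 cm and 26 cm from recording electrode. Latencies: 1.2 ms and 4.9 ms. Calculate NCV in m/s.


Distance = (26 - 5) / 100 = 0.21 m
dt = (4.9 - 1.2) / 1000 = 0.0037 s
NCV = dist / dt = 56.76 m/s


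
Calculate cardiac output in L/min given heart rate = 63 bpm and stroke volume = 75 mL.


CO = HR * SV
CO = 63 * 75 / 1000
CO = 4.725 L/min


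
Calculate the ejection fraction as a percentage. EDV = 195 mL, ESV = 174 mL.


SV = EDV - ESV = 195 - 174 = 21 mL
EF = SV/EDV * 100 = 21/195 * 100
EF = 10.77%


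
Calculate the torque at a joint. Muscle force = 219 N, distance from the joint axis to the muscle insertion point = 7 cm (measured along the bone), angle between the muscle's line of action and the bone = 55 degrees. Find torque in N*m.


Torque = F * d * sin(theta)   (moment arm = d*sin(theta))
d = 7 cm = 0.07 m
Torque = 219 * 0.07 * sin(55)
Torque = 12.56 N*m


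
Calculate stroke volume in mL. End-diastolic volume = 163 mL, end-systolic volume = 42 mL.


SV = EDV - ESV
SV = 163 - 42
SV = 121 mL


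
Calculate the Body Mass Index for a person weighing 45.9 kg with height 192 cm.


BMI = weight / height^2
height = 192 cm = 1.92 m
BMI = 45.9 / 1.92^2
BMI = 12.45 kg/m^2


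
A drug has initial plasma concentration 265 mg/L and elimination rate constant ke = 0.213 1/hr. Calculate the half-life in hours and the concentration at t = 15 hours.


t_half = ln(2) / ke = 0.693147 / 0.213 = 3.254 hr
C(t) = C0 * exp(-ke*t) = 265 * exp(-0.213*15)
C(15) = 10.86 mg/L


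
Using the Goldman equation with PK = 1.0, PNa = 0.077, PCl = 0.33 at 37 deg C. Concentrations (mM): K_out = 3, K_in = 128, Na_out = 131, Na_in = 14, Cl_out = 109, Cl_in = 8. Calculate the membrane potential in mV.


Vm = (RT/F)*ln((PK*Ko + PNa*Nao + PCl*Cli)/(PK*Ki + PNa*Nai + PCl*Clo))
Numer = 15.727, Denom = 165.048
Vm = -62.83 mV


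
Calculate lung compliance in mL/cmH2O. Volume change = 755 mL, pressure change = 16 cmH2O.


C = dV / dP
C = 755 / 16
C = 47.19 mL/cmH2O


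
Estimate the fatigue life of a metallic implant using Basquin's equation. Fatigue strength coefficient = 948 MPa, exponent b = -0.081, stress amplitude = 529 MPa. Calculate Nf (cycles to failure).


sigma_a = sigma_f' * (2Nf)^b
2Nf = (sigma_a/sigma_f')^(1/b)
2Nf = (529/948)^(1/-0.081)
2Nf = 1342.1798
Nf = 671.1
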